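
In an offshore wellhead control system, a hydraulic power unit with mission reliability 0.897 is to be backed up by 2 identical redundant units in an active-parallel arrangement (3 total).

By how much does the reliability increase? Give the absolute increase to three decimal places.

0.102

R_before = 0.897
R_after = 1 − (1 − 0.897)^3 = 0.999
ΔR = 0.999 − 0.897 = 0.102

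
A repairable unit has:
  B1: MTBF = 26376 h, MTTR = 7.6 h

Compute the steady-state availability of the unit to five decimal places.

A(B1) = MTBF/(MTBF+MTTR) = 26376/(26376+7.6) = 0.99971

0.99971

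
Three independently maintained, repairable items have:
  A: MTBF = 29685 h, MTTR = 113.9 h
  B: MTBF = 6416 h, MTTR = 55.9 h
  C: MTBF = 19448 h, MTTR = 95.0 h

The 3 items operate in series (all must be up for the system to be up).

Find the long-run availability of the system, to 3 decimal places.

0.983

A(A) = MTBF/(MTBF+MTTR) = 29685/(29685+113.9) = 0.996178
A(B) = MTBF/(MTBF+MTTR) = 6416/(6416+55.9) = 0.991363
A(C) = MTBF/(MTBF+MTTR) = 19448/(19448+95.0) = 0.995139
Series availability: 0.996178 × 0.991363 × 0.995139 = 0.983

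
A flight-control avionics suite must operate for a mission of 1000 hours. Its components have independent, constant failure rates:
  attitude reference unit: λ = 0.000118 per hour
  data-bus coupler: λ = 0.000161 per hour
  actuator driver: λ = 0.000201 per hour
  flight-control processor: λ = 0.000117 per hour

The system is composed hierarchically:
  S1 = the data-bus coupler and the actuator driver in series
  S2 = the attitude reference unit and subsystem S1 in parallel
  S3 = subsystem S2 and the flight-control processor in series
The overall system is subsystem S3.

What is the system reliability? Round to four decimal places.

0.8595

R(attitude reference unit) = exp(−0.000118 × 1000) = 0.888696
R(data-bus coupler) = exp(−0.000161 × 1000) = 0.851292
R(actuator driver) = exp(−0.000201 × 1000) = 0.817912
R(flight-control processor) = exp(−0.000117 × 1000) = 0.889585
Series (data-bus coupler and actuator driver): 0.851292 × 0.817912 = 0.696282
Parallel (attitude reference unit and [0.696282]): 1 − (1 − 0.888696)(1 − 0.696282) = 0.966195
Series ([0.966195] and flight-control processor): 0.966195 × 0.889585 = 0.8595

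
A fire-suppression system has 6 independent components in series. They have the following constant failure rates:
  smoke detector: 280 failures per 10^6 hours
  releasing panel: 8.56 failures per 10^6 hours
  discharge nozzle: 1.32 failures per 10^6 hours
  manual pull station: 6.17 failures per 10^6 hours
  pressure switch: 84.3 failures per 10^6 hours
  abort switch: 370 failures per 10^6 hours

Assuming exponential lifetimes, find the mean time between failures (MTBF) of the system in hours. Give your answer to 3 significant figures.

Series of exponential components: λ_sys = Σ λ_i
λ_sys = 0.000280 + 0.00000856 + 0.00000132 + 0.00000617 + 0.0000843 + 0.000370 = 7.5035e-04 /h
MTBF = 1 / λ_sys = 1330 h

1330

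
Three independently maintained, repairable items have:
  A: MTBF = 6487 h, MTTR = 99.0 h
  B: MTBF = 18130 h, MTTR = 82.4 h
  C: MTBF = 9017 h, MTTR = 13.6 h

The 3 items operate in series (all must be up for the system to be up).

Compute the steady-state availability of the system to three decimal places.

A(A) = MTBF/(MTBF+MTTR) = 6487/(6487+99.0) = 0.984968
A(B) = MTBF/(MTBF+MTTR) = 18130/(18130+82.4) = 0.995476
A(C) = MTBF/(MTBF+MTTR) = 9017/(9017+13.6) = 0.998494
Series availability: 0.984968 × 0.995476 × 0.998494 = 0.979

0.979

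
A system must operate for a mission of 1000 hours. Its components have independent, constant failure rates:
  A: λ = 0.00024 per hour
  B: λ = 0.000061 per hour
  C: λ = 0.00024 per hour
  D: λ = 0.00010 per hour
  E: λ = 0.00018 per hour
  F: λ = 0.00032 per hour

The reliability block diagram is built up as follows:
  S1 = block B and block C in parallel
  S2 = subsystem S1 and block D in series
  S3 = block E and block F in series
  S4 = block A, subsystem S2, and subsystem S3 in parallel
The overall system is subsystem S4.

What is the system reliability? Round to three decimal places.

R(A) = exp(−0.00024 × 1000) = 0.78663
R(B) = exp(−0.000061 × 1000) = 0.94082
R(C) = exp(−0.00024 × 1000) = 0.78663
R(D) = exp(−0.00010 × 1000) = 0.90484
R(E) = exp(−0.00018 × 1000) = 0.83527
R(F) = exp(−0.00032 × 1000) = 0.72615
Parallel (B and C): 1 − (1 − 0.94082)(1 − 0.78663) = 0.98737
Series ([0.98737] and D): 0.98737 × 0.90484 = 0.89341
Series (E and F): 0.83527 × 0.72615 = 0.60653
Parallel (A, [0.89341], and [0.60653]): 1 − (1 − 0.78663)(1 − 0.89341)(1 − 0.60653) = 0.991

0.991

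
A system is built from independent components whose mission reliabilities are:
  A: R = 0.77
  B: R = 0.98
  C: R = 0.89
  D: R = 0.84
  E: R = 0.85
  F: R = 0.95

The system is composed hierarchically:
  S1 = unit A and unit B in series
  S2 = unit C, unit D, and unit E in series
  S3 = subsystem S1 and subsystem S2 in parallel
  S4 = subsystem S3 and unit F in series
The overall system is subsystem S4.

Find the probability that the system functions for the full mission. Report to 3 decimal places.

0.865

Series (A and B): 0.77000 × 0.98000 = 0.75460
Series (C, D, and E): 0.89000 × 0.84000 × 0.85000 = 0.63546
Parallel ([0.75460] and [0.63546]): 1 − (1 − 0.75460)(1 − 0.63546) = 0.91054
Series ([0.91054] and F): 0.91054 × 0.95000 = 0.865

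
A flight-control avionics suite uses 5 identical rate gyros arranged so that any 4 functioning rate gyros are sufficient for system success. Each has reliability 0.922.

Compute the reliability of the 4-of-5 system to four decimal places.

R = Σ_{i=4}^{5} C(5,i) p^i (1−p)^{5−i} with p = 0.922
C(5,4)·0.922^4·0.078^1 = 0.281831
C(5,5)·0.922^5·0.078^0 = 0.666277
Sum = 0.9481

0.9481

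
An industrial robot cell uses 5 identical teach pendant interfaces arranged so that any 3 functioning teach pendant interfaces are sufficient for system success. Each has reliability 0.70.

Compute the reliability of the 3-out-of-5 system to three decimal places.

R = Σ_{i=3}^{5} C(5,i) p^i (1−p)^{5−i} with p = 0.70
C(5,3)·0.70^3·0.30^2 = 0.30870
C(5,4)·0.70^4·0.30^1 = 0.36015
C(5,5)·0.70^5·0.30^0 = 0.16807
Sum = 0.837

0.837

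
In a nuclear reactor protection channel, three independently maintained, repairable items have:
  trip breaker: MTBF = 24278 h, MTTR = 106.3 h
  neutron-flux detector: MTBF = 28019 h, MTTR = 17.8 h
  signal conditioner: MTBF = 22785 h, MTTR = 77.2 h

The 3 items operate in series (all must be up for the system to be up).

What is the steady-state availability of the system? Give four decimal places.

0.9916

A(trip breaker) = MTBF/(MTBF+MTTR) = 24278/(24278+106.3) = 0.995641
A(neutron-flux detector) = MTBF/(MTBF+MTTR) = 28019/(28019+17.8) = 0.999365
A(signal conditioner) = MTBF/(MTBF+MTTR) = 22785/(22785+77.2) = 0.996623
Series availability: 0.995641 × 0.999365 × 0.996623 = 0.9916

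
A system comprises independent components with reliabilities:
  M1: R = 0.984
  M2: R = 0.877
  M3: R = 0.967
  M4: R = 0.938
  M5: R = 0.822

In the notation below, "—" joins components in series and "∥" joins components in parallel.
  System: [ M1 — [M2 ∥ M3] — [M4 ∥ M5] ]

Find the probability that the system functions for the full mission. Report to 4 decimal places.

0.9692

Parallel (M2 and M3): 1 − (1 − 0.877000)(1 − 0.967000) = 0.995941
Parallel (M4 and M5): 1 − (1 − 0.938000)(1 − 0.822000) = 0.988964
Series (M1, [0.995941], and [0.988964]): 0.984000 × 0.995941 × 0.988964 = 0.9692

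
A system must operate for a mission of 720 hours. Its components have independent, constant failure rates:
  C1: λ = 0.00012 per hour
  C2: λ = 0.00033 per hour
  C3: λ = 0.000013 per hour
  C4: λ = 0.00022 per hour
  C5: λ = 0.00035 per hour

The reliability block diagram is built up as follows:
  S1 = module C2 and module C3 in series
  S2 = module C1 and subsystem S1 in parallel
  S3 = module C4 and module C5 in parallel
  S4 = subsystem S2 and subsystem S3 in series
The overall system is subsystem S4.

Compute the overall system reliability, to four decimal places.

R(C1) = exp(−0.00012 × 720) = 0.917227
R(C2) = exp(−0.00033 × 720) = 0.788518
R(C3) = exp(−0.000013 × 720) = 0.990684
R(C4) = exp(−0.00022 × 720) = 0.853508
R(C5) = exp(−0.00035 × 720) = 0.777245
Series (C2 and C3): 0.788518 × 0.990684 = 0.781172
Parallel (C1 and [0.781172]): 1 − (1 − 0.917227)(1 − 0.781172) = 0.981887
Parallel (C4 and C5): 1 − (1 − 0.853508)(1 − 0.777245) = 0.967368
Series ([0.981887] and [0.967368]): 0.981887 × 0.967368 = 0.9498

0.9498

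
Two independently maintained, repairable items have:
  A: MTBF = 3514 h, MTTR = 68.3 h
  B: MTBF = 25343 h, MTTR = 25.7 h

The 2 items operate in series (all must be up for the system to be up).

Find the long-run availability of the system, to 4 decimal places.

A(A) = MTBF/(MTBF+MTTR) = 3514/(3514+68.3) = 0.980934
A(B) = MTBF/(MTBF+MTTR) = 25343/(25343+25.7) = 0.998987
Series availability: 0.980934 × 0.998987 = 0.9799

0.9799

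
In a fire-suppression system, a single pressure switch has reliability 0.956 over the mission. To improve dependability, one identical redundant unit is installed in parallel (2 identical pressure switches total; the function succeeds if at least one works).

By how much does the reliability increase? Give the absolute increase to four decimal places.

0.0421

R_before = 0.956
R_after = 1 − (1 − 0.956)^2 = 0.9981
ΔR = 0.9981 − 0.956 = 0.0421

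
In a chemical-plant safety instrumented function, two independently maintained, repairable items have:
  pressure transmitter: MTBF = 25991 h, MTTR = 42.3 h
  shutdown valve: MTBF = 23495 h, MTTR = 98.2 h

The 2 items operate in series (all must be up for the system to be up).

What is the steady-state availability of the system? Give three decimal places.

A(pressure transmitter) = MTBF/(MTBF+MTTR) = 25991/(25991+42.3) = 0.998375
A(shutdown valve) = MTBF/(MTBF+MTTR) = 23495/(23495+98.2) = 0.995838
Series availability: 0.998375 × 0.995838 = 0.994

0.994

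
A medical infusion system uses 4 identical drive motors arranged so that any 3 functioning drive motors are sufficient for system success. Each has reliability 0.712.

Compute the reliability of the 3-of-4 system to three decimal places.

R = Σ_{i=3}^{4} C(4,i) p^i (1−p)^{4−i} with p = 0.712
C(4,3)·0.712^3·0.288^1 = 0.41581
C(4,4)·0.712^4·0.288^0 = 0.25699
Sum = 0.673

0.673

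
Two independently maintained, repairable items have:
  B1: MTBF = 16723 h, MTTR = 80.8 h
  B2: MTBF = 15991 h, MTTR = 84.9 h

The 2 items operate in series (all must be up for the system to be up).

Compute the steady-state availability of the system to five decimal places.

A(B1) = MTBF/(MTBF+MTTR) = 16723/(16723+80.8) = 0.995192
A(B2) = MTBF/(MTBF+MTTR) = 15991/(15991+84.9) = 0.994719
Series availability: 0.995192 × 0.994719 = 0.98994

0.98994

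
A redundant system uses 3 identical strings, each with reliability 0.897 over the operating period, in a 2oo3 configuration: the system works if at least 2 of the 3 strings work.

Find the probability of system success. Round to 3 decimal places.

0.970

R = Σ_{i=2}^{3} C(3,i) p^i (1−p)^{3−i} with p = 0.897
C(3,2)·0.897^2·0.103^1 = 0.24862
C(3,3)·0.897^3·0.103^0 = 0.72173
Sum = 0.970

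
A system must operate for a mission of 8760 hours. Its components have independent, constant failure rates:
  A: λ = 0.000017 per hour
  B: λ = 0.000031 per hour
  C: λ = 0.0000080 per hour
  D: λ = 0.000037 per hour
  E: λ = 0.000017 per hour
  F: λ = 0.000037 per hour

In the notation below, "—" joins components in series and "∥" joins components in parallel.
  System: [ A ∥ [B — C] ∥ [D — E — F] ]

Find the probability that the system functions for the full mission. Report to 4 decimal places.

R(A) = exp(−0.000017 × 8760) = 0.861638
R(B) = exp(−0.000031 × 8760) = 0.762190
R(C) = exp(−0.0000080 × 8760) = 0.932319
R(D) = exp(−0.000037 × 8760) = 0.723163
R(E) = exp(−0.000017 × 8760) = 0.861638
R(F) = exp(−0.000037 × 8760) = 0.723163
Series (B and C): 0.762190 × 0.932319 = 0.710604
Series (D, E, and F): 0.723163 × 0.861638 × 0.723163 = 0.450606
Parallel (A, [0.710604], and [0.450606]): 1 − (1 − 0.861638)(1 − 0.710604)(1 − 0.450606) = 0.9780

0.9780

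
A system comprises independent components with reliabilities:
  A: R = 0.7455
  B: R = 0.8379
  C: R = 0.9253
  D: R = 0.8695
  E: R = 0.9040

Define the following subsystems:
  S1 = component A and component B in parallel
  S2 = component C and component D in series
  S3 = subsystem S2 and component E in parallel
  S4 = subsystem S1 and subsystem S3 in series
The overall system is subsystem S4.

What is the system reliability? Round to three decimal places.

Parallel (A and B): 1 − (1 − 0.74550)(1 − 0.83790) = 0.95875
Series (C and D): 0.92530 × 0.86950 = 0.80455
Parallel ([0.80455] and E): 1 − (1 − 0.80455)(1 − 0.90400) = 0.98124
Series ([0.95875] and [0.98124]): 0.95875 × 0.98124 = 0.941

0.941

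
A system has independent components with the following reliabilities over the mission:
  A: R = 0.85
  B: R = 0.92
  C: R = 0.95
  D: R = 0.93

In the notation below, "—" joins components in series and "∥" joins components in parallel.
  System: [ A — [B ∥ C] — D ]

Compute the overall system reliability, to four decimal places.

0.7873

Parallel (B and C): 1 − (1 − 0.920000)(1 − 0.950000) = 0.996000
Series (A, [0.996000], and D): 0.850000 × 0.996000 × 0.930000 = 0.7873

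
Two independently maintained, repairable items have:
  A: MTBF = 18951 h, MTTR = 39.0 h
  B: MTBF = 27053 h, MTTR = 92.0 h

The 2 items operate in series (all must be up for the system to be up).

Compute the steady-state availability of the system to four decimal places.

0.9946

A(A) = MTBF/(MTBF+MTTR) = 18951/(18951+39.0) = 0.997946
A(B) = MTBF/(MTBF+MTTR) = 27053/(27053+92.0) = 0.996611
Series availability: 0.997946 × 0.996611 = 0.9946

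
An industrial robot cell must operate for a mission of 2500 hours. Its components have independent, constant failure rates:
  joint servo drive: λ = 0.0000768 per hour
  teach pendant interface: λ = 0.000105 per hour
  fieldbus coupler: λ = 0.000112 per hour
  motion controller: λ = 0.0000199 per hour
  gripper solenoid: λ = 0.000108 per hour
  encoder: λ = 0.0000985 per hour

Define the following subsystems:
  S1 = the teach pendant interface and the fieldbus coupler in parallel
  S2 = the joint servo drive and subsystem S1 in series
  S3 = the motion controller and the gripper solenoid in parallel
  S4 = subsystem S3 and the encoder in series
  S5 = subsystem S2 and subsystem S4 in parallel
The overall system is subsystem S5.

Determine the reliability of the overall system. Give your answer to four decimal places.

0.9497

R(joint servo drive) = exp(−0.0000768 × 2500) = 0.825307
R(teach pendant interface) = exp(−0.000105 × 2500) = 0.769126
R(fieldbus coupler) = exp(−0.000112 × 2500) = 0.755784
R(motion controller) = exp(−0.0000199 × 2500) = 0.951467
R(gripper solenoid) = exp(−0.000108 × 2500) = 0.763379
R(encoder) = exp(−0.0000985 × 2500) = 0.781727
Parallel (teach pendant interface and fieldbus coupler): 1 − (1 − 0.769126)(1 − 0.755784) = 0.943617
Series (joint servo drive and [0.943617]): 0.825307 × 0.943617 = 0.778774
Parallel (motion controller and gripper solenoid): 1 − (1 − 0.951467)(1 − 0.763379) = 0.988516
Series ([0.988516] and encoder): 0.988516 × 0.781727 = 0.772750
Parallel ([0.778774] and [0.772750]): 1 − (1 − 0.778774)(1 − 0.772750) = 0.9497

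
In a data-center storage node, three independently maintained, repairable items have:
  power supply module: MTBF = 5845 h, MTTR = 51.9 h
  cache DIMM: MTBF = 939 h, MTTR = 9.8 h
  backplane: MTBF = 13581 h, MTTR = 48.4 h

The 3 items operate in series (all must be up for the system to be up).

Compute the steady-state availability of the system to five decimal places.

A(power supply module) = MTBF/(MTBF+MTTR) = 5845/(5845+51.9) = 0.991199
A(cache DIMM) = MTBF/(MTBF+MTTR) = 939/(939+9.8) = 0.989671
A(backplane) = MTBF/(MTBF+MTTR) = 13581/(13581+48.4) = 0.996449
Series availability: 0.991199 × 0.989671 × 0.996449 = 0.97748

0.97748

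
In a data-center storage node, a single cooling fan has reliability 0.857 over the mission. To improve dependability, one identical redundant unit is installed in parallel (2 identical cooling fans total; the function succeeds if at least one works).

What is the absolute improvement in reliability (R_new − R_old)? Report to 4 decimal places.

R_before = 0.857
R_after = 1 − (1 − 0.857)^2 = 0.9796
ΔR = 0.9796 − 0.857 = 0.1226

0.1226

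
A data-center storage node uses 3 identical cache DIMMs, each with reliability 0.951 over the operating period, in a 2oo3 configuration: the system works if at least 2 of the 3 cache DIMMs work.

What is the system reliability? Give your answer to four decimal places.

0.9930

R = Σ_{i=2}^{3} C(3,i) p^i (1−p)^{3−i} with p = 0.951
C(3,2)·0.951^2·0.049^1 = 0.132947
C(3,3)·0.951^3·0.049^0 = 0.860085
Sum = 0.9930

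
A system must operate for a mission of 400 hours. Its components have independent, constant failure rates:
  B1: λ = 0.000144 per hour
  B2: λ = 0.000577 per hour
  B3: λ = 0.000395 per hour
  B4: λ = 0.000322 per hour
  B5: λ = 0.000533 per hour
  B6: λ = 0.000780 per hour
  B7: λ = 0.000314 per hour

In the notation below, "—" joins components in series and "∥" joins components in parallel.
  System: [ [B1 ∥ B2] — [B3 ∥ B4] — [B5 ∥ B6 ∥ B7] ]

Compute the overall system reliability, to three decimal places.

0.965

R(B1) = exp(−0.000144 × 400) = 0.94403
R(B2) = exp(−0.000577 × 400) = 0.79390
R(B3) = exp(−0.000395 × 400) = 0.85385
R(B4) = exp(−0.000322 × 400) = 0.87915
R(B5) = exp(−0.000533 × 400) = 0.80799
R(B6) = exp(−0.000780 × 400) = 0.73198
R(B7) = exp(−0.000314 × 400) = 0.88197
Parallel (B1 and B2): 1 − (1 − 0.94403)(1 − 0.79390) = 0.98846
Parallel (B3 and B4): 1 − (1 − 0.85385)(1 − 0.87915) = 0.98234
Parallel (B5, B6, and B7): 1 − (1 − 0.80799)(1 − 0.73198)(1 − 0.88197) = 0.99393
Series ([0.98846], [0.98234], and [0.99393]): 0.98846 × 0.98234 × 0.99393 = 0.965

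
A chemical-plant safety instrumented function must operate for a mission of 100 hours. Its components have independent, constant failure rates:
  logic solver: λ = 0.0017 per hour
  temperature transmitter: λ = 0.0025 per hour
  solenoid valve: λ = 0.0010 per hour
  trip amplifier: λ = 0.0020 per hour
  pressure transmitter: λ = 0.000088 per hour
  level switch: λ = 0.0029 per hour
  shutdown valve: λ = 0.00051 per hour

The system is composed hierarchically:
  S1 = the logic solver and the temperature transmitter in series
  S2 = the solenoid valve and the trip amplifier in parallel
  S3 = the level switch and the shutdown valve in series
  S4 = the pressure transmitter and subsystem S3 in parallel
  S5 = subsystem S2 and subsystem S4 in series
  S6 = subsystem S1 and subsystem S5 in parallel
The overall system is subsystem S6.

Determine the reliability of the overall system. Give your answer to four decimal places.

0.9932

R(logic solver) = exp(−0.0017 × 100) = 0.843665
R(temperature transmitter) = exp(−0.0025 × 100) = 0.778801
R(solenoid valve) = exp(−0.0010 × 100) = 0.904837
R(trip amplifier) = exp(−0.0020 × 100) = 0.818731
R(pressure transmitter) = exp(−0.000088 × 100) = 0.991239
R(level switch) = exp(−0.0029 × 100) = 0.748264
R(shutdown valve) = exp(−0.00051 × 100) = 0.950279
Series (logic solver and temperature transmitter): 0.843665 × 0.778801 = 0.657047
Parallel (solenoid valve and trip amplifier): 1 − (1 − 0.904837)(1 − 0.818731) = 0.982750
Series (level switch and shutdown valve): 0.748264 × 0.950279 = 0.711060
Parallel (pressure transmitter and [0.711060]): 1 − (1 − 0.991239)(1 − 0.711060) = 0.997469
Series ([0.982750] and [0.997469]): 0.982750 × 0.997469 = 0.980263
Parallel ([0.657047] and [0.980263]): 1 − (1 − 0.657047)(1 − 0.980263) = 0.9932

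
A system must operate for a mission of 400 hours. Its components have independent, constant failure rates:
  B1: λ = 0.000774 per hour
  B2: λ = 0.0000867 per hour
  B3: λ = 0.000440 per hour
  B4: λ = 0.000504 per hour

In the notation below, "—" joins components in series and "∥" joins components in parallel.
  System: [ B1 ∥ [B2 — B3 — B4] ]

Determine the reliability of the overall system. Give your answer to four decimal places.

R(B1) = exp(−0.000774 × 400) = 0.733740
R(B2) = exp(−0.0000867 × 400) = 0.965914
R(B3) = exp(−0.000440 × 400) = 0.838618
R(B4) = exp(−0.000504 × 400) = 0.817422
Series (B2, B3, and B4): 0.965914 × 0.838618 × 0.817422 = 0.662139
Parallel (B1 and [0.662139]): 1 − (1 − 0.733740)(1 − 0.662139) = 0.9100

0.9100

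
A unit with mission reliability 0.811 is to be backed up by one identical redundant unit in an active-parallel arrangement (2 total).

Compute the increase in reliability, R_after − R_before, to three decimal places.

R_before = 0.811
R_after = 1 − (1 − 0.811)^2 = 0.964
ΔR = 0.964 − 0.811 = 0.153

0.153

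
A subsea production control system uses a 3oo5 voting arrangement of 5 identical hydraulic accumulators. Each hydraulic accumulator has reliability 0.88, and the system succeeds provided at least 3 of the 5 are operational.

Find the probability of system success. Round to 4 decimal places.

R = Σ_{i=3}^{5} C(5,i) p^i (1−p)^{5−i} with p = 0.88
C(5,3)·0.88^3·0.12^2 = 0.098132
C(5,4)·0.88^4·0.12^1 = 0.359817
C(5,5)·0.88^5·0.12^0 = 0.527732
Sum = 0.9857

0.9857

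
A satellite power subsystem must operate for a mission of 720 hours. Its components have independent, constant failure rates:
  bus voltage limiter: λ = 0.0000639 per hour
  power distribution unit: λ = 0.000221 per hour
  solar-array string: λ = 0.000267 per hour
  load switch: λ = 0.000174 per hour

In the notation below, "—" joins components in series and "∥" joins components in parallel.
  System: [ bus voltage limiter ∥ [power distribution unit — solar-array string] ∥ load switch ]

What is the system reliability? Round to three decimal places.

R(bus voltage limiter) = exp(−0.0000639 × 720) = 0.95503
R(power distribution unit) = exp(−0.000221 × 720) = 0.85289
R(solar-array string) = exp(−0.000267 × 720) = 0.82511
R(load switch) = exp(−0.000174 × 720) = 0.88225
Series (power distribution unit and solar-array string): 0.85289 × 0.82511 = 0.70373
Parallel (bus voltage limiter, [0.70373], and load switch): 1 − (1 − 0.95503)(1 − 0.70373)(1 − 0.88225) = 0.998

0.998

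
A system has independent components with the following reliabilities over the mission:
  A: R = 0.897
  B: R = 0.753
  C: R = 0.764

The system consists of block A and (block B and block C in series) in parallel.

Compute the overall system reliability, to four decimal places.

Series (B and C): 0.753000 × 0.764000 = 0.575292
Parallel (A and [0.575292]): 1 − (1 − 0.897000)(1 − 0.575292) = 0.9563

0.9563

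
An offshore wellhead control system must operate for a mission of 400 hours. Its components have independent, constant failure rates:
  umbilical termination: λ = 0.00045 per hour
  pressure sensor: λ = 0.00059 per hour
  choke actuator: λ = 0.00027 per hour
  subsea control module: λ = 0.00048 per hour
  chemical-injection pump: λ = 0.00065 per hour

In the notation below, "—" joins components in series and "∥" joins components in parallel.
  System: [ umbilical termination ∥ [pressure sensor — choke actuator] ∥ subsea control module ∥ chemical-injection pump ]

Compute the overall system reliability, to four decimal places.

R(umbilical termination) = exp(−0.00045 × 400) = 0.835270
R(pressure sensor) = exp(−0.00059 × 400) = 0.789781
R(choke actuator) = exp(−0.00027 × 400) = 0.897628
R(subsea control module) = exp(−0.00048 × 400) = 0.825307
R(chemical-injection pump) = exp(−0.00065 × 400) = 0.771052
Series (pressure sensor and choke actuator): 0.789781 × 0.897628 = 0.708930
Parallel (umbilical termination, [0.708930], subsea control module, and chemical-injection pump): 1 − (1 − 0.835270)(1 − 0.708930)(1 − 0.825307)(1 − 0.771052) = 0.9981

0.9981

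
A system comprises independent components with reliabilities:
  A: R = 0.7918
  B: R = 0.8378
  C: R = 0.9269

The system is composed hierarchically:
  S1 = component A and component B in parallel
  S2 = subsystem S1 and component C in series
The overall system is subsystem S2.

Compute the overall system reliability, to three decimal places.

Parallel (A and B): 1 − (1 − 0.79180)(1 − 0.83780) = 0.96623
Series ([0.96623] and C): 0.96623 × 0.92690 = 0.896

0.896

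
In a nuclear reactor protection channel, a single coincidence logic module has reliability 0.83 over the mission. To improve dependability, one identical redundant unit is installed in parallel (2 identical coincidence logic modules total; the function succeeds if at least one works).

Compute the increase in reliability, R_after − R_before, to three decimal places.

R_before = 0.83
R_after = 1 − (1 − 0.83)^2 = 0.971
ΔR = 0.971 − 0.83 = 0.141

0.141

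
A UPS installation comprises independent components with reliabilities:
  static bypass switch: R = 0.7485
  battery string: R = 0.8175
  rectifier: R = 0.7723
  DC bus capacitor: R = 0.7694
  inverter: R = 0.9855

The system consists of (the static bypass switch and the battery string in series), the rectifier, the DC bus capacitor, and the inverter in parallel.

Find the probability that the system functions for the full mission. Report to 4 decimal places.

0.9997

Series (static bypass switch and battery string): 0.748500 × 0.817500 = 0.611899
Parallel ([0.611899], rectifier, DC bus capacitor, and inverter): 1 − (1 − 0.611899)(1 − 0.772300)(1 − 0.769400)(1 − 0.985500) = 0.9997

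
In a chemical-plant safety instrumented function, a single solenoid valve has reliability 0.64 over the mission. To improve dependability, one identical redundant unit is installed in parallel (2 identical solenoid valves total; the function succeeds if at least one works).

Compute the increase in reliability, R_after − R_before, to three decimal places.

0.230

R_before = 0.64
R_after = 1 − (1 − 0.64)^2 = 0.870
ΔR = 0.870 − 0.64 = 0.230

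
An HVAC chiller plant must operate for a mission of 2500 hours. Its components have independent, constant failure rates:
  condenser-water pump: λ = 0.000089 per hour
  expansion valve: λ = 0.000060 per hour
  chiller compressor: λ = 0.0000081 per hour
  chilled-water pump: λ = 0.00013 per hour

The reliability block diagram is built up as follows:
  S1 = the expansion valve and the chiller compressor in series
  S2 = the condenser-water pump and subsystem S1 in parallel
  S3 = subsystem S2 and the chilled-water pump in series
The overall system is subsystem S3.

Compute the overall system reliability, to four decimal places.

R(condenser-water pump) = exp(−0.000089 × 2500) = 0.800515
R(expansion valve) = exp(−0.000060 × 2500) = 0.860708
R(chiller compressor) = exp(−0.0000081 × 2500) = 0.979954
R(chilled-water pump) = exp(−0.00013 × 2500) = 0.722527
Series (expansion valve and chiller compressor): 0.860708 × 0.979954 = 0.843454
Parallel (condenser-water pump and [0.843454]): 1 − (1 − 0.800515)(1 − 0.843454) = 0.968771
Series ([0.968771] and chilled-water pump): 0.968771 × 0.722527 = 0.7000

0.7000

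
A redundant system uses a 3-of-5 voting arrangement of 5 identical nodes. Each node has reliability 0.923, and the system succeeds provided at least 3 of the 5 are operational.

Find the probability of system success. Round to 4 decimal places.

0.9959

R = Σ_{i=3}^{5} C(5,i) p^i (1−p)^{5−i} with p = 0.923
C(5,3)·0.923^3·0.077^2 = 0.046622
C(5,4)·0.923^4·0.077^1 = 0.279426
C(5,5)·0.923^5·0.077^0 = 0.669898
Sum = 0.9959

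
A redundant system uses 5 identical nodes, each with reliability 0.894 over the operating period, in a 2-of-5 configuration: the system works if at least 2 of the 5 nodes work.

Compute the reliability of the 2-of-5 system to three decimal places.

0.999

R = Σ_{i=2}^{5} C(5,i) p^i (1−p)^{5−i} with p = 0.894
C(5,2)·0.894^2·0.106^3 = 0.00952
C(5,3)·0.894^3·0.106^2 = 0.08028
C(5,4)·0.894^4·0.106^1 = 0.33855
C(5,5)·0.894^5·0.106^0 = 0.57107
Sum = 0.999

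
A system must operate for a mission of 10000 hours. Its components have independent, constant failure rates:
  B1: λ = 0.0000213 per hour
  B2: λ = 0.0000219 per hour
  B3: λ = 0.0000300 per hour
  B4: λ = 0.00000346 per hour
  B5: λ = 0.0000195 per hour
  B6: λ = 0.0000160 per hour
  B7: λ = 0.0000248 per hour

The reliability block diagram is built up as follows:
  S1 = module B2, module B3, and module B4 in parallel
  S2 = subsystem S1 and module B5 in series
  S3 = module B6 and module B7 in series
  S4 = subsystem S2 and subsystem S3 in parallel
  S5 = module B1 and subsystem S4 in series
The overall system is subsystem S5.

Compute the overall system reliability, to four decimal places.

0.7598

R(B1) = exp(−0.0000213 × 10000) = 0.808156
R(B2) = exp(−0.0000219 × 10000) = 0.803322
R(B3) = exp(−0.0000300 × 10000) = 0.740818
R(B4) = exp(−0.00000346 × 10000) = 0.965992
R(B5) = exp(−0.0000195 × 10000) = 0.822835
R(B6) = exp(−0.0000160 × 10000) = 0.852144
R(B7) = exp(−0.0000248 × 10000) = 0.780360
Parallel (B2, B3, and B4): 1 − (1 − 0.803322)(1 − 0.740818)(1 − 0.965992) = 0.998266
Series ([0.998266] and B5): 0.998266 × 0.822835 = 0.821408
Series (B6 and B7): 0.852144 × 0.780360 = 0.664979
Parallel ([0.821408] and [0.664979]): 1 − (1 − 0.821408)(1 − 0.664979) = 0.940168
Series (B1 and [0.940168]): 0.808156 × 0.940168 = 0.7598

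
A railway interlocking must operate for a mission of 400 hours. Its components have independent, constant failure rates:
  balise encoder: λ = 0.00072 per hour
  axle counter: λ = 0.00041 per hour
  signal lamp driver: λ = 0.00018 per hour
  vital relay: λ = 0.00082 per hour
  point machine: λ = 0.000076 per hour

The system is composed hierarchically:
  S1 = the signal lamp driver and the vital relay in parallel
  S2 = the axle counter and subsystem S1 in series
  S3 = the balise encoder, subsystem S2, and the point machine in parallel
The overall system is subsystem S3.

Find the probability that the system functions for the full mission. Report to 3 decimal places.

R(balise encoder) = exp(−0.00072 × 400) = 0.74976
R(axle counter) = exp(−0.00041 × 400) = 0.84874
R(signal lamp driver) = exp(−0.00018 × 400) = 0.93053
R(vital relay) = exp(−0.00082 × 400) = 0.72036
R(point machine) = exp(−0.000076 × 400) = 0.97006
Parallel (signal lamp driver and vital relay): 1 − (1 − 0.93053)(1 − 0.72036) = 0.98057
Series (axle counter and [0.98057]): 0.84874 × 0.98057 = 0.83225
Parallel (balise encoder, [0.83225], and point machine): 1 − (1 − 0.74976)(1 − 0.83225)(1 − 0.97006) = 0.999

0.999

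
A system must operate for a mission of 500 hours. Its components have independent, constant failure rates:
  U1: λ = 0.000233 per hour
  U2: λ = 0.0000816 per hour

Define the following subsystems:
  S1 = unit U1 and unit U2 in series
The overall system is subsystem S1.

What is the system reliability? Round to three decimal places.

R(U1) = exp(−0.000233 × 500) = 0.89003
R(U2) = exp(−0.0000816 × 500) = 0.96002
Series (U1 and U2): 0.89003 × 0.96002 = 0.854

0.854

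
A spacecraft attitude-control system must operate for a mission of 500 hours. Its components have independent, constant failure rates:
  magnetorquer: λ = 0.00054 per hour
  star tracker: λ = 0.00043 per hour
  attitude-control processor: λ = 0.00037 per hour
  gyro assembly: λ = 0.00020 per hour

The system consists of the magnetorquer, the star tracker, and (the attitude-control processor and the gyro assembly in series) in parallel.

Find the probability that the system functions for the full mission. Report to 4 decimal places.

0.9886

R(magnetorquer) = exp(−0.00054 × 500) = 0.763379
R(star tracker) = exp(−0.00043 × 500) = 0.806541
R(attitude-control processor) = exp(−0.00037 × 500) = 0.831104
R(gyro assembly) = exp(−0.00020 × 500) = 0.904837
Series (attitude-control processor and gyro assembly): 0.831104 × 0.904837 = 0.752014
Parallel (magnetorquer, star tracker, and [0.752014]): 1 − (1 − 0.763379)(1 − 0.806541)(1 − 0.752014) = 0.9886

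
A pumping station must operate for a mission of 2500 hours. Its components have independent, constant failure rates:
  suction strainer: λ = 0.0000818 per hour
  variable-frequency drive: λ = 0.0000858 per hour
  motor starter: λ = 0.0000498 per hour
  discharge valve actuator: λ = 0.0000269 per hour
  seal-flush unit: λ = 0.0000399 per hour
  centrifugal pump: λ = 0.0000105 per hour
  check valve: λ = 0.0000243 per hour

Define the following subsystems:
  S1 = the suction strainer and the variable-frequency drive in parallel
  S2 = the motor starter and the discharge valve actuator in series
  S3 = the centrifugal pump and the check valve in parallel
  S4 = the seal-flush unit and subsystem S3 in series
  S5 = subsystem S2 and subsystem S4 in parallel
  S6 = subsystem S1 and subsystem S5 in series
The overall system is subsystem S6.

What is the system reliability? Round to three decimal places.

0.948

R(suction strainer) = exp(−0.0000818 × 2500) = 0.81505
R(variable-frequency drive) = exp(−0.0000858 × 2500) = 0.80694
R(motor starter) = exp(−0.0000498 × 2500) = 0.88294
R(discharge valve actuator) = exp(−0.0000269 × 2500) = 0.93496
R(seal-flush unit) = exp(−0.0000399 × 2500) = 0.90506
R(centrifugal pump) = exp(−0.0000105 × 2500) = 0.97409
R(check valve) = exp(−0.0000243 × 2500) = 0.94106
Parallel (suction strainer and variable-frequency drive): 1 − (1 − 0.81505)(1 − 0.80694) = 0.96429
Series (motor starter and discharge valve actuator): 0.88294 × 0.93496 = 0.82551
Parallel (centrifugal pump and check valve): 1 − (1 − 0.97409)(1 − 0.94106) = 0.99847
Series (seal-flush unit and [0.99847]): 0.90506 × 0.99847 = 0.90368
Parallel ([0.82551] and [0.90368]): 1 − (1 − 0.82551)(1 − 0.90368) = 0.98319
Series ([0.96429] and [0.98319]): 0.96429 × 0.98319 = 0.948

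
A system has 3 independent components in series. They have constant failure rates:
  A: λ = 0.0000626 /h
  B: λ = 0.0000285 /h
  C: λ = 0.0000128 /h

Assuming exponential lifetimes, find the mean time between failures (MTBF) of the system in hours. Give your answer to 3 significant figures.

9620

Series of exponential components: λ_sys = Σ λ_i
λ_sys = 0.0000626 + 0.0000285 + 0.0000128 = 1.0390e-04 /h
MTBF = 1 / λ_sys = 9620 h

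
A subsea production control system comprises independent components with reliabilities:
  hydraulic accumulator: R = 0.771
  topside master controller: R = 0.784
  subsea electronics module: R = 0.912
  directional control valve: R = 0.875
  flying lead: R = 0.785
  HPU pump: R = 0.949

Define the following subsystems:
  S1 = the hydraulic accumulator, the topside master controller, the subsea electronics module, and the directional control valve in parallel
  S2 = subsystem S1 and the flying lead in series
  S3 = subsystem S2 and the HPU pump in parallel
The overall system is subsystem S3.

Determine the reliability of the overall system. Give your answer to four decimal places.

0.9890

Parallel (hydraulic accumulator, topside master controller, subsea electronics module, and directional control valve): 1 − (1 − 0.771000)(1 − 0.784000)(1 − 0.912000)(1 − 0.875000) = 0.999456
Series ([0.999456] and flying lead): 0.999456 × 0.785000 = 0.784573
Parallel ([0.784573] and HPU pump): 1 − (1 − 0.784573)(1 − 0.949000) = 0.9890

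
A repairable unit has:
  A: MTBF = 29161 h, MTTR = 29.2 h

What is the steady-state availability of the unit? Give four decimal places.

A(A) = MTBF/(MTBF+MTTR) = 29161/(29161+29.2) = 0.9990

0.9990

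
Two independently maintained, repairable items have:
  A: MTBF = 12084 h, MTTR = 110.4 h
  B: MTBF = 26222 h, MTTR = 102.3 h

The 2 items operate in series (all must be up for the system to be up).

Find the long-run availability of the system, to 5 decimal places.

0.98710

A(A) = MTBF/(MTBF+MTTR) = 12084/(12084+110.4) = 0.990947
A(B) = MTBF/(MTBF+MTTR) = 26222/(26222+102.3) = 0.996114
Series availability: 0.990947 × 0.996114 = 0.98710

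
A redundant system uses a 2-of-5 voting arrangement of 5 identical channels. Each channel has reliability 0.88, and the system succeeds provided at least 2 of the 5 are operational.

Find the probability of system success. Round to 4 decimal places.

0.9991

R = Σ_{i=2}^{5} C(5,i) p^i (1−p)^{5−i} with p = 0.88
C(5,2)·0.88^2·0.12^3 = 0.013382
C(5,3)·0.88^3·0.12^2 = 0.098132
C(5,4)·0.88^4·0.12^1 = 0.359817
C(5,5)·0.88^5·0.12^0 = 0.527732
Sum = 0.9991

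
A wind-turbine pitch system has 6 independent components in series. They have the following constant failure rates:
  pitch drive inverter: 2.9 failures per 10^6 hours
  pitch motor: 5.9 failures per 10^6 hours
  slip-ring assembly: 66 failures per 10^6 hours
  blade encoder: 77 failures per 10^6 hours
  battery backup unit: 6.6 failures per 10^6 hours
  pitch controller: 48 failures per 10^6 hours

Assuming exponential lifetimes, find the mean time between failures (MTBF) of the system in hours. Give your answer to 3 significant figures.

4840

Series of exponential components: λ_sys = Σ λ_i
λ_sys = 0.0000029 + 0.0000059 + 0.000066 + 0.000077 + 0.0000066 + 0.000048 = 2.0640e-04 /h
MTBF = 1 / λ_sys = 4840 h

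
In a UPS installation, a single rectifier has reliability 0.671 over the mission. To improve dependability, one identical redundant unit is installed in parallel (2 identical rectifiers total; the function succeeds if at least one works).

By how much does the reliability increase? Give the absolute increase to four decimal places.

R_before = 0.671
R_after = 1 − (1 − 0.671)^2 = 0.8918
ΔR = 0.8918 − 0.671 = 0.2208

0.2208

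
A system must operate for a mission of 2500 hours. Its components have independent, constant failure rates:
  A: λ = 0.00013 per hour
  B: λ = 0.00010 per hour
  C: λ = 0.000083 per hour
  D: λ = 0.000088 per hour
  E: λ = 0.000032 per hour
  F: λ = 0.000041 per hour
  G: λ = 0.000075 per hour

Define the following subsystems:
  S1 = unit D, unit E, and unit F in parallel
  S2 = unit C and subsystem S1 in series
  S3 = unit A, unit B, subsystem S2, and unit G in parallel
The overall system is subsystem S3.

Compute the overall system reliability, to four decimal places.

0.9980

R(A) = exp(−0.00013 × 2500) = 0.722527
R(B) = exp(−0.00010 × 2500) = 0.778801
R(C) = exp(−0.000083 × 2500) = 0.812613
R(D) = exp(−0.000088 × 2500) = 0.802519
R(E) = exp(−0.000032 × 2500) = 0.923116
R(F) = exp(−0.000041 × 2500) = 0.902578
R(G) = exp(−0.000075 × 2500) = 0.829029
Parallel (D, E, and F): 1 − (1 − 0.802519)(1 − 0.923116)(1 − 0.902578) = 0.998521
Series (C and [0.998521]): 0.812613 × 0.998521 = 0.811411
Parallel (A, B, [0.811411], and G): 1 − (1 − 0.722527)(1 − 0.778801)(1 − 0.811411)(1 − 0.829029) = 0.9980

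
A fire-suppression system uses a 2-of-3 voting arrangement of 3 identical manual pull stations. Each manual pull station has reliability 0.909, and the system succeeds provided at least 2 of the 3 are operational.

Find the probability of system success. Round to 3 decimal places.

0.977

R = Σ_{i=2}^{3} C(3,i) p^i (1−p)^{3−i} with p = 0.909
C(3,2)·0.909^2·0.091^1 = 0.22557
C(3,3)·0.909^3·0.091^0 = 0.75109
Sum = 0.977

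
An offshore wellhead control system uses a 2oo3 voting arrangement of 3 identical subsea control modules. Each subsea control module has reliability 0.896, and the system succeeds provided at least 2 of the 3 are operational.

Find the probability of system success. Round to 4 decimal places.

R = Σ_{i=2}^{3} C(3,i) p^i (1−p)^{3−i} with p = 0.896
C(3,2)·0.896^2·0.104^1 = 0.250479
C(3,3)·0.896^3·0.104^0 = 0.719323
Sum = 0.9698

0.9698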